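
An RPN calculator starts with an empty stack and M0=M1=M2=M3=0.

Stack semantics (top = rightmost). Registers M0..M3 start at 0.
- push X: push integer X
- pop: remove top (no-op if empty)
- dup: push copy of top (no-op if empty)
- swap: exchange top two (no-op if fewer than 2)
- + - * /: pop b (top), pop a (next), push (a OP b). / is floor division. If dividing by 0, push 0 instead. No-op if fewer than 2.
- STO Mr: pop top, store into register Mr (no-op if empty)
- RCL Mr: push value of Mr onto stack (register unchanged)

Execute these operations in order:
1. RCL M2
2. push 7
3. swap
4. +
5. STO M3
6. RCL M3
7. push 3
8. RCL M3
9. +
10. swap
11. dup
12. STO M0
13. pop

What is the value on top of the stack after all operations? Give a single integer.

Answer: 10

Derivation:
After op 1 (RCL M2): stack=[0] mem=[0,0,0,0]
After op 2 (push 7): stack=[0,7] mem=[0,0,0,0]
After op 3 (swap): stack=[7,0] mem=[0,0,0,0]
After op 4 (+): stack=[7] mem=[0,0,0,0]
After op 5 (STO M3): stack=[empty] mem=[0,0,0,7]
After op 6 (RCL M3): stack=[7] mem=[0,0,0,7]
After op 7 (push 3): stack=[7,3] mem=[0,0,0,7]
After op 8 (RCL M3): stack=[7,3,7] mem=[0,0,0,7]
After op 9 (+): stack=[7,10] mem=[0,0,0,7]
After op 10 (swap): stack=[10,7] mem=[0,0,0,7]
After op 11 (dup): stack=[10,7,7] mem=[0,0,0,7]
After op 12 (STO M0): stack=[10,7] mem=[7,0,0,7]
After op 13 (pop): stack=[10] mem=[7,0,0,7]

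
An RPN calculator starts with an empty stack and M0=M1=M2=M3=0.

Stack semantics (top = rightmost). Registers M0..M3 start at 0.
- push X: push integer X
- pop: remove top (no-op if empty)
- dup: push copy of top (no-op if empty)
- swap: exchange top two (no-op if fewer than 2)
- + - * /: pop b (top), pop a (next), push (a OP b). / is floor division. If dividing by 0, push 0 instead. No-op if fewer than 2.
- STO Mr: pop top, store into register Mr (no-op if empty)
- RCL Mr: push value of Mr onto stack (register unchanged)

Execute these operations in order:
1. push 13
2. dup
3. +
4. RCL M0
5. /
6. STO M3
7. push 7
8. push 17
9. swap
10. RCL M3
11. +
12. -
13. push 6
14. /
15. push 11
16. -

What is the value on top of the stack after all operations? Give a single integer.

After op 1 (push 13): stack=[13] mem=[0,0,0,0]
After op 2 (dup): stack=[13,13] mem=[0,0,0,0]
After op 3 (+): stack=[26] mem=[0,0,0,0]
After op 4 (RCL M0): stack=[26,0] mem=[0,0,0,0]
After op 5 (/): stack=[0] mem=[0,0,0,0]
After op 6 (STO M3): stack=[empty] mem=[0,0,0,0]
After op 7 (push 7): stack=[7] mem=[0,0,0,0]
After op 8 (push 17): stack=[7,17] mem=[0,0,0,0]
After op 9 (swap): stack=[17,7] mem=[0,0,0,0]
After op 10 (RCL M3): stack=[17,7,0] mem=[0,0,0,0]
After op 11 (+): stack=[17,7] mem=[0,0,0,0]
After op 12 (-): stack=[10] mem=[0,0,0,0]
After op 13 (push 6): stack=[10,6] mem=[0,0,0,0]
After op 14 (/): stack=[1] mem=[0,0,0,0]
After op 15 (push 11): stack=[1,11] mem=[0,0,0,0]
After op 16 (-): stack=[-10] mem=[0,0,0,0]

Answer: -10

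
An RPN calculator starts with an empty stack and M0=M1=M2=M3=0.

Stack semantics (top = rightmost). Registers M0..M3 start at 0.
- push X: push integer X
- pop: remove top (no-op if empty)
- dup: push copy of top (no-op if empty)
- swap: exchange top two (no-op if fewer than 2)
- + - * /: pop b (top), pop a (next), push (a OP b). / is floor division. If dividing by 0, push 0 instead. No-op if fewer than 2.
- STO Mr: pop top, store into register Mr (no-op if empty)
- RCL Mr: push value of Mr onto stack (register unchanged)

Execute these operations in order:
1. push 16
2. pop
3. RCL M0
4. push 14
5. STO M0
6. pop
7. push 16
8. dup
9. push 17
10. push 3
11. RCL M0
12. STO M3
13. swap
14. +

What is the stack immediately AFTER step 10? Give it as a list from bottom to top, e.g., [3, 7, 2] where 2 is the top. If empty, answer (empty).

After op 1 (push 16): stack=[16] mem=[0,0,0,0]
After op 2 (pop): stack=[empty] mem=[0,0,0,0]
After op 3 (RCL M0): stack=[0] mem=[0,0,0,0]
After op 4 (push 14): stack=[0,14] mem=[0,0,0,0]
After op 5 (STO M0): stack=[0] mem=[14,0,0,0]
After op 6 (pop): stack=[empty] mem=[14,0,0,0]
After op 7 (push 16): stack=[16] mem=[14,0,0,0]
After op 8 (dup): stack=[16,16] mem=[14,0,0,0]
After op 9 (push 17): stack=[16,16,17] mem=[14,0,0,0]
After op 10 (push 3): stack=[16,16,17,3] mem=[14,0,0,0]

[16, 16, 17, 3]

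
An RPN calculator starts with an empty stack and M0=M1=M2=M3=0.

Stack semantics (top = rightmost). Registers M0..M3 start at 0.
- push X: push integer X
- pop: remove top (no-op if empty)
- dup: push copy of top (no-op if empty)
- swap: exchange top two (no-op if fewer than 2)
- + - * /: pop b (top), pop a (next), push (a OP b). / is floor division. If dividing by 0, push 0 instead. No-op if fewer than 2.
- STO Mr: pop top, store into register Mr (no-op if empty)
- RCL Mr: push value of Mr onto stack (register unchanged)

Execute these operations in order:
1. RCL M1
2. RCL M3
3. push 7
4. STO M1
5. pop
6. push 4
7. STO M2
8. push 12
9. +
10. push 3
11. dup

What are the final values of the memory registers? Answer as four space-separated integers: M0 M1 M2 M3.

Answer: 0 7 4 0

Derivation:
After op 1 (RCL M1): stack=[0] mem=[0,0,0,0]
After op 2 (RCL M3): stack=[0,0] mem=[0,0,0,0]
After op 3 (push 7): stack=[0,0,7] mem=[0,0,0,0]
After op 4 (STO M1): stack=[0,0] mem=[0,7,0,0]
After op 5 (pop): stack=[0] mem=[0,7,0,0]
After op 6 (push 4): stack=[0,4] mem=[0,7,0,0]
After op 7 (STO M2): stack=[0] mem=[0,7,4,0]
After op 8 (push 12): stack=[0,12] mem=[0,7,4,0]
After op 9 (+): stack=[12] mem=[0,7,4,0]
After op 10 (push 3): stack=[12,3] mem=[0,7,4,0]
After op 11 (dup): stack=[12,3,3] mem=[0,7,4,0]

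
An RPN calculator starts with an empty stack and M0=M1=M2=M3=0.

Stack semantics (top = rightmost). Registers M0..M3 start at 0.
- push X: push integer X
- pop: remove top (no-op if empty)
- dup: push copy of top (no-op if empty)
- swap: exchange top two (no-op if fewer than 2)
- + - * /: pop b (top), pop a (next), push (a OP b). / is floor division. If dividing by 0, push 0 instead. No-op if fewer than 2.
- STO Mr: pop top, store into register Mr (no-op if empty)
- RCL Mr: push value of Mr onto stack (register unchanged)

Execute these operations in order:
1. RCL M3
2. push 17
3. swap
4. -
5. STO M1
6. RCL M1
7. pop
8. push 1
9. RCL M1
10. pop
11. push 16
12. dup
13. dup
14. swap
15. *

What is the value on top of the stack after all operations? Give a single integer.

After op 1 (RCL M3): stack=[0] mem=[0,0,0,0]
After op 2 (push 17): stack=[0,17] mem=[0,0,0,0]
After op 3 (swap): stack=[17,0] mem=[0,0,0,0]
After op 4 (-): stack=[17] mem=[0,0,0,0]
After op 5 (STO M1): stack=[empty] mem=[0,17,0,0]
After op 6 (RCL M1): stack=[17] mem=[0,17,0,0]
After op 7 (pop): stack=[empty] mem=[0,17,0,0]
After op 8 (push 1): stack=[1] mem=[0,17,0,0]
After op 9 (RCL M1): stack=[1,17] mem=[0,17,0,0]
After op 10 (pop): stack=[1] mem=[0,17,0,0]
After op 11 (push 16): stack=[1,16] mem=[0,17,0,0]
After op 12 (dup): stack=[1,16,16] mem=[0,17,0,0]
After op 13 (dup): stack=[1,16,16,16] mem=[0,17,0,0]
After op 14 (swap): stack=[1,16,16,16] mem=[0,17,0,0]
After op 15 (*): stack=[1,16,256] mem=[0,17,0,0]

Answer: 256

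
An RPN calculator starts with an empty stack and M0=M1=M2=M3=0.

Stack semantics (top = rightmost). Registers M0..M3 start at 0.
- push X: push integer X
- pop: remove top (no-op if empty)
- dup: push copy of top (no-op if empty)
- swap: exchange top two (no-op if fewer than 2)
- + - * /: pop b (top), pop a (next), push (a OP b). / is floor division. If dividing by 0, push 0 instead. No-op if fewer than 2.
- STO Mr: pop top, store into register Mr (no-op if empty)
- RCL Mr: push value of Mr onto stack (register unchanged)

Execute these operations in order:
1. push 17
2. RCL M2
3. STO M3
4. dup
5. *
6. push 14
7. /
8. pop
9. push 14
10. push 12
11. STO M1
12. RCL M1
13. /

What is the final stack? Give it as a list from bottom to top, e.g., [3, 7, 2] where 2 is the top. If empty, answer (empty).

Answer: [1]

Derivation:
After op 1 (push 17): stack=[17] mem=[0,0,0,0]
After op 2 (RCL M2): stack=[17,0] mem=[0,0,0,0]
After op 3 (STO M3): stack=[17] mem=[0,0,0,0]
After op 4 (dup): stack=[17,17] mem=[0,0,0,0]
After op 5 (*): stack=[289] mem=[0,0,0,0]
After op 6 (push 14): stack=[289,14] mem=[0,0,0,0]
After op 7 (/): stack=[20] mem=[0,0,0,0]
After op 8 (pop): stack=[empty] mem=[0,0,0,0]
After op 9 (push 14): stack=[14] mem=[0,0,0,0]
After op 10 (push 12): stack=[14,12] mem=[0,0,0,0]
After op 11 (STO M1): stack=[14] mem=[0,12,0,0]
After op 12 (RCL M1): stack=[14,12] mem=[0,12,0,0]
After op 13 (/): stack=[1] mem=[0,12,0,0]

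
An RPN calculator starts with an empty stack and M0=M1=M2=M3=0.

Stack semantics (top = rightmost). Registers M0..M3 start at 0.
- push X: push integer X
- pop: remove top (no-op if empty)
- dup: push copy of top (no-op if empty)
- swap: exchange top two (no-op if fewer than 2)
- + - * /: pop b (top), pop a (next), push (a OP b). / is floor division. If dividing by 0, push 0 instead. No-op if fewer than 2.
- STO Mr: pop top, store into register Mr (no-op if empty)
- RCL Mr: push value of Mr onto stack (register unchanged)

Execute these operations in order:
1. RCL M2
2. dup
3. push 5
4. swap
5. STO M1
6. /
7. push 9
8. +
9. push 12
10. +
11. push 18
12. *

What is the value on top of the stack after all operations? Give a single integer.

After op 1 (RCL M2): stack=[0] mem=[0,0,0,0]
After op 2 (dup): stack=[0,0] mem=[0,0,0,0]
After op 3 (push 5): stack=[0,0,5] mem=[0,0,0,0]
After op 4 (swap): stack=[0,5,0] mem=[0,0,0,0]
After op 5 (STO M1): stack=[0,5] mem=[0,0,0,0]
After op 6 (/): stack=[0] mem=[0,0,0,0]
After op 7 (push 9): stack=[0,9] mem=[0,0,0,0]
After op 8 (+): stack=[9] mem=[0,0,0,0]
After op 9 (push 12): stack=[9,12] mem=[0,0,0,0]
After op 10 (+): stack=[21] mem=[0,0,0,0]
After op 11 (push 18): stack=[21,18] mem=[0,0,0,0]
After op 12 (*): stack=[378] mem=[0,0,0,0]

Answer: 378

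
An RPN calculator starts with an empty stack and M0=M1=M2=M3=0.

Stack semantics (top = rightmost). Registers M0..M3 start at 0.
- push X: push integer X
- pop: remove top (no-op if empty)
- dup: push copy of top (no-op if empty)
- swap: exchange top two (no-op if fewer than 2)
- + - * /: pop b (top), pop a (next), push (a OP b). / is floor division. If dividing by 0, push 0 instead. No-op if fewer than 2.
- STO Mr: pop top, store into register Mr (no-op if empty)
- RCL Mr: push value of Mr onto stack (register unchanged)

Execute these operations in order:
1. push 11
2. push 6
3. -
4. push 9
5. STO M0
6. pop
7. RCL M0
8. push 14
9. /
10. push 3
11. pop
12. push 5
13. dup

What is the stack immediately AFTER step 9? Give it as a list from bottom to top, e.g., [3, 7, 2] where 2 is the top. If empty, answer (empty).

After op 1 (push 11): stack=[11] mem=[0,0,0,0]
After op 2 (push 6): stack=[11,6] mem=[0,0,0,0]
After op 3 (-): stack=[5] mem=[0,0,0,0]
After op 4 (push 9): stack=[5,9] mem=[0,0,0,0]
After op 5 (STO M0): stack=[5] mem=[9,0,0,0]
After op 6 (pop): stack=[empty] mem=[9,0,0,0]
After op 7 (RCL M0): stack=[9] mem=[9,0,0,0]
After op 8 (push 14): stack=[9,14] mem=[9,0,0,0]
After op 9 (/): stack=[0] mem=[9,0,0,0]

[0]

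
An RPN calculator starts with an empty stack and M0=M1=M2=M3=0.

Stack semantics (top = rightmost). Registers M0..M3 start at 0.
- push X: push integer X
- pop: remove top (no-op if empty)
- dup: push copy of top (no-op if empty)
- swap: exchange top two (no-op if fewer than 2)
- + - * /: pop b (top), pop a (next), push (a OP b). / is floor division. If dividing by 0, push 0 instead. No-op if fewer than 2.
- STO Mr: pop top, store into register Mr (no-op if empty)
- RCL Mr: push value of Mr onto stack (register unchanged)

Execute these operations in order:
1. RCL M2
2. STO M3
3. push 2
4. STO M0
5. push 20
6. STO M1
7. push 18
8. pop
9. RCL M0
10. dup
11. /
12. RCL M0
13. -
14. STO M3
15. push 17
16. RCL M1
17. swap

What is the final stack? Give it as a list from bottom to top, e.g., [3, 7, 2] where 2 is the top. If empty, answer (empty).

After op 1 (RCL M2): stack=[0] mem=[0,0,0,0]
After op 2 (STO M3): stack=[empty] mem=[0,0,0,0]
After op 3 (push 2): stack=[2] mem=[0,0,0,0]
After op 4 (STO M0): stack=[empty] mem=[2,0,0,0]
After op 5 (push 20): stack=[20] mem=[2,0,0,0]
After op 6 (STO M1): stack=[empty] mem=[2,20,0,0]
After op 7 (push 18): stack=[18] mem=[2,20,0,0]
After op 8 (pop): stack=[empty] mem=[2,20,0,0]
After op 9 (RCL M0): stack=[2] mem=[2,20,0,0]
After op 10 (dup): stack=[2,2] mem=[2,20,0,0]
After op 11 (/): stack=[1] mem=[2,20,0,0]
After op 12 (RCL M0): stack=[1,2] mem=[2,20,0,0]
After op 13 (-): stack=[-1] mem=[2,20,0,0]
After op 14 (STO M3): stack=[empty] mem=[2,20,0,-1]
After op 15 (push 17): stack=[17] mem=[2,20,0,-1]
After op 16 (RCL M1): stack=[17,20] mem=[2,20,0,-1]
After op 17 (swap): stack=[20,17] mem=[2,20,0,-1]

Answer: [20, 17]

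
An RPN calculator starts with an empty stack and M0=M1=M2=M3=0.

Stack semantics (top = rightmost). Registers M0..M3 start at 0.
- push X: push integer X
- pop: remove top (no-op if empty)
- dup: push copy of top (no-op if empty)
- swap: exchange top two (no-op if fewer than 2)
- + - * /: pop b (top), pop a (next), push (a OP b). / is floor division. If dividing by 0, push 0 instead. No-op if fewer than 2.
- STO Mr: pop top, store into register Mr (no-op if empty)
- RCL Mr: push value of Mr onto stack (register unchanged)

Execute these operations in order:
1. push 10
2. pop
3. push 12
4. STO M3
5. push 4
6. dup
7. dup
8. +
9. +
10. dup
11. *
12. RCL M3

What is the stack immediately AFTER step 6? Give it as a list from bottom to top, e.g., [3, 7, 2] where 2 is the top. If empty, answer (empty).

After op 1 (push 10): stack=[10] mem=[0,0,0,0]
After op 2 (pop): stack=[empty] mem=[0,0,0,0]
After op 3 (push 12): stack=[12] mem=[0,0,0,0]
After op 4 (STO M3): stack=[empty] mem=[0,0,0,12]
After op 5 (push 4): stack=[4] mem=[0,0,0,12]
After op 6 (dup): stack=[4,4] mem=[0,0,0,12]

[4, 4]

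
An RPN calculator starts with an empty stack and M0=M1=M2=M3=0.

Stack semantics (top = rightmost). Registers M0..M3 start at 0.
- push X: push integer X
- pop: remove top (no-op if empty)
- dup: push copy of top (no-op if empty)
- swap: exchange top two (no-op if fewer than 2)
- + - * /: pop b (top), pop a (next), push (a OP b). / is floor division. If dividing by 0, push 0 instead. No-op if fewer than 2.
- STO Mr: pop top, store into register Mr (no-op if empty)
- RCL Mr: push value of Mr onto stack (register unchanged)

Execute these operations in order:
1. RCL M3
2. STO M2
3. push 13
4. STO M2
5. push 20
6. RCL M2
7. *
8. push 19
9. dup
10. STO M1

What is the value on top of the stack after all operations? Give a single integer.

After op 1 (RCL M3): stack=[0] mem=[0,0,0,0]
After op 2 (STO M2): stack=[empty] mem=[0,0,0,0]
After op 3 (push 13): stack=[13] mem=[0,0,0,0]
After op 4 (STO M2): stack=[empty] mem=[0,0,13,0]
After op 5 (push 20): stack=[20] mem=[0,0,13,0]
After op 6 (RCL M2): stack=[20,13] mem=[0,0,13,0]
After op 7 (*): stack=[260] mem=[0,0,13,0]
After op 8 (push 19): stack=[260,19] mem=[0,0,13,0]
After op 9 (dup): stack=[260,19,19] mem=[0,0,13,0]
After op 10 (STO M1): stack=[260,19] mem=[0,19,13,0]

Answer: 19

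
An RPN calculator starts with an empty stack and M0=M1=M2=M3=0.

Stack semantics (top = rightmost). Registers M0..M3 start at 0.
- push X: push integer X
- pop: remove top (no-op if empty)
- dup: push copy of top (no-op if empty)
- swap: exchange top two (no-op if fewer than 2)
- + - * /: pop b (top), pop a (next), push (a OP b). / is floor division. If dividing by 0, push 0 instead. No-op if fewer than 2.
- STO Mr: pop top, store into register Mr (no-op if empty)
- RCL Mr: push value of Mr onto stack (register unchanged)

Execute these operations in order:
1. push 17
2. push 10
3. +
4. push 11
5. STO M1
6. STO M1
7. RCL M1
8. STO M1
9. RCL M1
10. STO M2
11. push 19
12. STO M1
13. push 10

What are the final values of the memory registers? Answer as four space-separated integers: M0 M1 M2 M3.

Answer: 0 19 27 0

Derivation:
After op 1 (push 17): stack=[17] mem=[0,0,0,0]
After op 2 (push 10): stack=[17,10] mem=[0,0,0,0]
After op 3 (+): stack=[27] mem=[0,0,0,0]
After op 4 (push 11): stack=[27,11] mem=[0,0,0,0]
After op 5 (STO M1): stack=[27] mem=[0,11,0,0]
After op 6 (STO M1): stack=[empty] mem=[0,27,0,0]
After op 7 (RCL M1): stack=[27] mem=[0,27,0,0]
After op 8 (STO M1): stack=[empty] mem=[0,27,0,0]
After op 9 (RCL M1): stack=[27] mem=[0,27,0,0]
After op 10 (STO M2): stack=[empty] mem=[0,27,27,0]
After op 11 (push 19): stack=[19] mem=[0,27,27,0]
After op 12 (STO M1): stack=[empty] mem=[0,19,27,0]
After op 13 (push 10): stack=[10] mem=[0,19,27,0]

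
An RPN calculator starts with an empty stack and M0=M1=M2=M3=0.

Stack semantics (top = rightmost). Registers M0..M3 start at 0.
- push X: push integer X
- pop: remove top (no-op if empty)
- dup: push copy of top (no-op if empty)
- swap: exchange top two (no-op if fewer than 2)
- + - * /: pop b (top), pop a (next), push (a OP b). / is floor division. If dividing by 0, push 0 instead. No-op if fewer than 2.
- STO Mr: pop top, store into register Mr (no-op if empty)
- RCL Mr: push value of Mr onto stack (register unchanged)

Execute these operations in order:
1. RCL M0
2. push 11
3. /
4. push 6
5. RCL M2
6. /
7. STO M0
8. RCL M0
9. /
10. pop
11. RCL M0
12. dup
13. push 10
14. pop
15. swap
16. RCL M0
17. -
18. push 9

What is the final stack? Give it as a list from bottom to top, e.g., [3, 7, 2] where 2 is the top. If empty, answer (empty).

After op 1 (RCL M0): stack=[0] mem=[0,0,0,0]
After op 2 (push 11): stack=[0,11] mem=[0,0,0,0]
After op 3 (/): stack=[0] mem=[0,0,0,0]
After op 4 (push 6): stack=[0,6] mem=[0,0,0,0]
After op 5 (RCL M2): stack=[0,6,0] mem=[0,0,0,0]
After op 6 (/): stack=[0,0] mem=[0,0,0,0]
After op 7 (STO M0): stack=[0] mem=[0,0,0,0]
After op 8 (RCL M0): stack=[0,0] mem=[0,0,0,0]
After op 9 (/): stack=[0] mem=[0,0,0,0]
After op 10 (pop): stack=[empty] mem=[0,0,0,0]
After op 11 (RCL M0): stack=[0] mem=[0,0,0,0]
After op 12 (dup): stack=[0,0] mem=[0,0,0,0]
After op 13 (push 10): stack=[0,0,10] mem=[0,0,0,0]
After op 14 (pop): stack=[0,0] mem=[0,0,0,0]
After op 15 (swap): stack=[0,0] mem=[0,0,0,0]
After op 16 (RCL M0): stack=[0,0,0] mem=[0,0,0,0]
After op 17 (-): stack=[0,0] mem=[0,0,0,0]
After op 18 (push 9): stack=[0,0,9] mem=[0,0,0,0]

Answer: [0, 0, 9]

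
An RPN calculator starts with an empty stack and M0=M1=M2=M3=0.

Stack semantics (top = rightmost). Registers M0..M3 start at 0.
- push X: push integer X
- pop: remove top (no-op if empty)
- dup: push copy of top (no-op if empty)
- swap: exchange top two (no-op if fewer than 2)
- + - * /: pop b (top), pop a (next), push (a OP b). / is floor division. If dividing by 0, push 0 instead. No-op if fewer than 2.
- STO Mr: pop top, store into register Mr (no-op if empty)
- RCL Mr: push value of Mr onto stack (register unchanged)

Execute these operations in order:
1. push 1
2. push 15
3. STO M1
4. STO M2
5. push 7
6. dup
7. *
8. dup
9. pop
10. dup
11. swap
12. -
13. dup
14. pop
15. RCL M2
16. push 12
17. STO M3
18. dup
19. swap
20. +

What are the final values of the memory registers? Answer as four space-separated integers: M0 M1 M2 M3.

After op 1 (push 1): stack=[1] mem=[0,0,0,0]
After op 2 (push 15): stack=[1,15] mem=[0,0,0,0]
After op 3 (STO M1): stack=[1] mem=[0,15,0,0]
After op 4 (STO M2): stack=[empty] mem=[0,15,1,0]
After op 5 (push 7): stack=[7] mem=[0,15,1,0]
After op 6 (dup): stack=[7,7] mem=[0,15,1,0]
After op 7 (*): stack=[49] mem=[0,15,1,0]
After op 8 (dup): stack=[49,49] mem=[0,15,1,0]
After op 9 (pop): stack=[49] mem=[0,15,1,0]
After op 10 (dup): stack=[49,49] mem=[0,15,1,0]
After op 11 (swap): stack=[49,49] mem=[0,15,1,0]
After op 12 (-): stack=[0] mem=[0,15,1,0]
After op 13 (dup): stack=[0,0] mem=[0,15,1,0]
After op 14 (pop): stack=[0] mem=[0,15,1,0]
After op 15 (RCL M2): stack=[0,1] mem=[0,15,1,0]
After op 16 (push 12): stack=[0,1,12] mem=[0,15,1,0]
After op 17 (STO M3): stack=[0,1] mem=[0,15,1,12]
After op 18 (dup): stack=[0,1,1] mem=[0,15,1,12]
After op 19 (swap): stack=[0,1,1] mem=[0,15,1,12]
After op 20 (+): stack=[0,2] mem=[0,15,1,12]

Answer: 0 15 1 12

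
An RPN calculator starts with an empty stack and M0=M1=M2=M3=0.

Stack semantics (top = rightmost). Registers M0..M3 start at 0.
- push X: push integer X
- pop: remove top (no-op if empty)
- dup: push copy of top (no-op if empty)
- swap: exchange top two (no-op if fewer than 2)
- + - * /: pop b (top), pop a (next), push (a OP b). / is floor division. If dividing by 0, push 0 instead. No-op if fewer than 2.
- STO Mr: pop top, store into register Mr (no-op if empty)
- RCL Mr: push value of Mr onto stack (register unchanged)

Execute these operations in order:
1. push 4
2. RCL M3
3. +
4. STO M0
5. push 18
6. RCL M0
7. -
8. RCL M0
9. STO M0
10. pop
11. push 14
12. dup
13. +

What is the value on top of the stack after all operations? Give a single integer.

Answer: 28

Derivation:
After op 1 (push 4): stack=[4] mem=[0,0,0,0]
After op 2 (RCL M3): stack=[4,0] mem=[0,0,0,0]
After op 3 (+): stack=[4] mem=[0,0,0,0]
After op 4 (STO M0): stack=[empty] mem=[4,0,0,0]
After op 5 (push 18): stack=[18] mem=[4,0,0,0]
After op 6 (RCL M0): stack=[18,4] mem=[4,0,0,0]
After op 7 (-): stack=[14] mem=[4,0,0,0]
After op 8 (RCL M0): stack=[14,4] mem=[4,0,0,0]
After op 9 (STO M0): stack=[14] mem=[4,0,0,0]
After op 10 (pop): stack=[empty] mem=[4,0,0,0]
After op 11 (push 14): stack=[14] mem=[4,0,0,0]
After op 12 (dup): stack=[14,14] mem=[4,0,0,0]
After op 13 (+): stack=[28] mem=[4,0,0,0]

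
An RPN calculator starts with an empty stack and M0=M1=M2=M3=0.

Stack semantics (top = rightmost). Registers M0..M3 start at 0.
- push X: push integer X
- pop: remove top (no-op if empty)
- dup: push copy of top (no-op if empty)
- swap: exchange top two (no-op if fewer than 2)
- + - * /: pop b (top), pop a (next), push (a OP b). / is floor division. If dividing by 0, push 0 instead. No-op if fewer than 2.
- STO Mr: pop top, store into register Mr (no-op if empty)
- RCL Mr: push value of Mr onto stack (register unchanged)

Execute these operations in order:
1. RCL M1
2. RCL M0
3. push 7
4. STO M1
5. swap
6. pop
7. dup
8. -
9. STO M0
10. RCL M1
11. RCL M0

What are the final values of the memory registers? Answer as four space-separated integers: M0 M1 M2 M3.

After op 1 (RCL M1): stack=[0] mem=[0,0,0,0]
After op 2 (RCL M0): stack=[0,0] mem=[0,0,0,0]
After op 3 (push 7): stack=[0,0,7] mem=[0,0,0,0]
After op 4 (STO M1): stack=[0,0] mem=[0,7,0,0]
After op 5 (swap): stack=[0,0] mem=[0,7,0,0]
After op 6 (pop): stack=[0] mem=[0,7,0,0]
After op 7 (dup): stack=[0,0] mem=[0,7,0,0]
After op 8 (-): stack=[0] mem=[0,7,0,0]
After op 9 (STO M0): stack=[empty] mem=[0,7,0,0]
After op 10 (RCL M1): stack=[7] mem=[0,7,0,0]
After op 11 (RCL M0): stack=[7,0] mem=[0,7,0,0]

Answer: 0 7 0 0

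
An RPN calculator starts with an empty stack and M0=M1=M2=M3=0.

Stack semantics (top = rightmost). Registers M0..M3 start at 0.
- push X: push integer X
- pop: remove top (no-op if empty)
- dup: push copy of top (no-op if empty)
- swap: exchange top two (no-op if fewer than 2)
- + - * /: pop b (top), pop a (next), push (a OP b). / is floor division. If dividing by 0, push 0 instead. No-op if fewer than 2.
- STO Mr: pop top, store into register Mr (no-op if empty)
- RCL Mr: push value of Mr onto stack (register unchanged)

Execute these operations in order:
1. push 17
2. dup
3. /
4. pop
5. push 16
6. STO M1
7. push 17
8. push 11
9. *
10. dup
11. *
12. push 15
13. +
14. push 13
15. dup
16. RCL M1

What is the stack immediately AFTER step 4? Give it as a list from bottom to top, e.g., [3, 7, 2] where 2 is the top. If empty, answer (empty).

After op 1 (push 17): stack=[17] mem=[0,0,0,0]
After op 2 (dup): stack=[17,17] mem=[0,0,0,0]
After op 3 (/): stack=[1] mem=[0,0,0,0]
After op 4 (pop): stack=[empty] mem=[0,0,0,0]

(empty)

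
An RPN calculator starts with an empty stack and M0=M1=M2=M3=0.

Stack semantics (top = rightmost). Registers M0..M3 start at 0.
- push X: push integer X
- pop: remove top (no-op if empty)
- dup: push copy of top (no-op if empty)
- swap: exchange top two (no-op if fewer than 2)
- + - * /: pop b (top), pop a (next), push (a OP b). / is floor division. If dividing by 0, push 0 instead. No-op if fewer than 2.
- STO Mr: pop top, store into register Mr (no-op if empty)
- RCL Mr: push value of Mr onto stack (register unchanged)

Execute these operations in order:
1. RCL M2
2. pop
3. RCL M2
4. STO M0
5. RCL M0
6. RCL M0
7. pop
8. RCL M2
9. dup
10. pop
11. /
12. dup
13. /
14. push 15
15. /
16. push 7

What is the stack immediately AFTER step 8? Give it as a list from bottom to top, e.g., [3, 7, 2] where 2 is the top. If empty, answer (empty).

After op 1 (RCL M2): stack=[0] mem=[0,0,0,0]
After op 2 (pop): stack=[empty] mem=[0,0,0,0]
After op 3 (RCL M2): stack=[0] mem=[0,0,0,0]
After op 4 (STO M0): stack=[empty] mem=[0,0,0,0]
After op 5 (RCL M0): stack=[0] mem=[0,0,0,0]
After op 6 (RCL M0): stack=[0,0] mem=[0,0,0,0]
After op 7 (pop): stack=[0] mem=[0,0,0,0]
After op 8 (RCL M2): stack=[0,0] mem=[0,0,0,0]

[0, 0]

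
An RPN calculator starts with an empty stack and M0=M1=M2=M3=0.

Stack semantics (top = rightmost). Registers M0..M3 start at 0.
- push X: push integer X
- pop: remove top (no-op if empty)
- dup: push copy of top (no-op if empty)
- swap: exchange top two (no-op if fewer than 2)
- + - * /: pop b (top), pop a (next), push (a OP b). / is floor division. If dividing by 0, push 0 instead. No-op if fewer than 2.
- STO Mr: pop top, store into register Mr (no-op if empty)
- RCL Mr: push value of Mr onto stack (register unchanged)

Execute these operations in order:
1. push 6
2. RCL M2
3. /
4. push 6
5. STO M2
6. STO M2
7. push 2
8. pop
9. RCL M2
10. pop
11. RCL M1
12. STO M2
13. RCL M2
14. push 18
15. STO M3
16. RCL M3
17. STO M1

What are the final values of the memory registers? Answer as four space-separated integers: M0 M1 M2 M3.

After op 1 (push 6): stack=[6] mem=[0,0,0,0]
After op 2 (RCL M2): stack=[6,0] mem=[0,0,0,0]
After op 3 (/): stack=[0] mem=[0,0,0,0]
After op 4 (push 6): stack=[0,6] mem=[0,0,0,0]
After op 5 (STO M2): stack=[0] mem=[0,0,6,0]
After op 6 (STO M2): stack=[empty] mem=[0,0,0,0]
After op 7 (push 2): stack=[2] mem=[0,0,0,0]
After op 8 (pop): stack=[empty] mem=[0,0,0,0]
After op 9 (RCL M2): stack=[0] mem=[0,0,0,0]
After op 10 (pop): stack=[empty] mem=[0,0,0,0]
After op 11 (RCL M1): stack=[0] mem=[0,0,0,0]
After op 12 (STO M2): stack=[empty] mem=[0,0,0,0]
After op 13 (RCL M2): stack=[0] mem=[0,0,0,0]
After op 14 (push 18): stack=[0,18] mem=[0,0,0,0]
After op 15 (STO M3): stack=[0] mem=[0,0,0,18]
After op 16 (RCL M3): stack=[0,18] mem=[0,0,0,18]
After op 17 (STO M1): stack=[0] mem=[0,18,0,18]

Answer: 0 18 0 18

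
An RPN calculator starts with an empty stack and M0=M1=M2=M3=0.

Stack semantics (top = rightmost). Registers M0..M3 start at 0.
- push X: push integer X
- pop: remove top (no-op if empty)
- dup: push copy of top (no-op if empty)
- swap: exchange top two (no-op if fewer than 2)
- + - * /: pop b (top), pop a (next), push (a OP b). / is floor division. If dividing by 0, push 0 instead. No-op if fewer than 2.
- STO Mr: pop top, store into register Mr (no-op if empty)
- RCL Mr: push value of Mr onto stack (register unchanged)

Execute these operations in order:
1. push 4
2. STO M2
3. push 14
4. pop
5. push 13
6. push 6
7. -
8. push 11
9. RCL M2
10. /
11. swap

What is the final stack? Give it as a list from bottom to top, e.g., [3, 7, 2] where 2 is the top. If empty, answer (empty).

Answer: [2, 7]

Derivation:
After op 1 (push 4): stack=[4] mem=[0,0,0,0]
After op 2 (STO M2): stack=[empty] mem=[0,0,4,0]
After op 3 (push 14): stack=[14] mem=[0,0,4,0]
After op 4 (pop): stack=[empty] mem=[0,0,4,0]
After op 5 (push 13): stack=[13] mem=[0,0,4,0]
After op 6 (push 6): stack=[13,6] mem=[0,0,4,0]
After op 7 (-): stack=[7] mem=[0,0,4,0]
After op 8 (push 11): stack=[7,11] mem=[0,0,4,0]
After op 9 (RCL M2): stack=[7,11,4] mem=[0,0,4,0]
After op 10 (/): stack=[7,2] mem=[0,0,4,0]
After op 11 (swap): stack=[2,7] mem=[0,0,4,0]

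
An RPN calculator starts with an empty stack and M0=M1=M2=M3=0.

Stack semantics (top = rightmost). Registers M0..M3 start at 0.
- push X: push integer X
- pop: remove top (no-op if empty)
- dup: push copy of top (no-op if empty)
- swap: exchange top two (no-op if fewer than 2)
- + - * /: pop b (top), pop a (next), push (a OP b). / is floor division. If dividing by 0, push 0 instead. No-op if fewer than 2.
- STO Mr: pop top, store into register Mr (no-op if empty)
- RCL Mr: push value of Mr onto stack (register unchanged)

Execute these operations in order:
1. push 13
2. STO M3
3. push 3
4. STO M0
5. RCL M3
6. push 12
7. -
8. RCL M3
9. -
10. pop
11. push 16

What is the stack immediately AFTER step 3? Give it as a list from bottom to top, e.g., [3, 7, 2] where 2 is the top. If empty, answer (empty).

After op 1 (push 13): stack=[13] mem=[0,0,0,0]
After op 2 (STO M3): stack=[empty] mem=[0,0,0,13]
After op 3 (push 3): stack=[3] mem=[0,0,0,13]

[3]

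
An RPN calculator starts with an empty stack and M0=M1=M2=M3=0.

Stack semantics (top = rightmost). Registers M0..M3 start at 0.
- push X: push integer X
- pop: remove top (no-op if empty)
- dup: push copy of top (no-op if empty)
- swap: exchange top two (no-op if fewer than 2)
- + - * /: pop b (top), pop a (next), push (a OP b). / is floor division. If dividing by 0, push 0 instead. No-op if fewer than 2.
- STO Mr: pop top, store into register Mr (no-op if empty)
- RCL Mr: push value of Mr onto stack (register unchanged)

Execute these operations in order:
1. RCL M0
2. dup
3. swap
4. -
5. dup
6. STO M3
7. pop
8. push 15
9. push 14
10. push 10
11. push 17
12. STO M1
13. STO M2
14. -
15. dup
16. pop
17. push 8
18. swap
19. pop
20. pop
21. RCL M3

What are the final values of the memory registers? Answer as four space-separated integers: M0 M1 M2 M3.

Answer: 0 17 10 0

Derivation:
After op 1 (RCL M0): stack=[0] mem=[0,0,0,0]
After op 2 (dup): stack=[0,0] mem=[0,0,0,0]
After op 3 (swap): stack=[0,0] mem=[0,0,0,0]
After op 4 (-): stack=[0] mem=[0,0,0,0]
After op 5 (dup): stack=[0,0] mem=[0,0,0,0]
After op 6 (STO M3): stack=[0] mem=[0,0,0,0]
After op 7 (pop): stack=[empty] mem=[0,0,0,0]
After op 8 (push 15): stack=[15] mem=[0,0,0,0]
After op 9 (push 14): stack=[15,14] mem=[0,0,0,0]
After op 10 (push 10): stack=[15,14,10] mem=[0,0,0,0]
After op 11 (push 17): stack=[15,14,10,17] mem=[0,0,0,0]
After op 12 (STO M1): stack=[15,14,10] mem=[0,17,0,0]
After op 13 (STO M2): stack=[15,14] mem=[0,17,10,0]
After op 14 (-): stack=[1] mem=[0,17,10,0]
After op 15 (dup): stack=[1,1] mem=[0,17,10,0]
After op 16 (pop): stack=[1] mem=[0,17,10,0]
After op 17 (push 8): stack=[1,8] mem=[0,17,10,0]
After op 18 (swap): stack=[8,1] mem=[0,17,10,0]
After op 19 (pop): stack=[8] mem=[0,17,10,0]
After op 20 (pop): stack=[empty] mem=[0,17,10,0]
After op 21 (RCL M3): stack=[0] mem=[0,17,10,0]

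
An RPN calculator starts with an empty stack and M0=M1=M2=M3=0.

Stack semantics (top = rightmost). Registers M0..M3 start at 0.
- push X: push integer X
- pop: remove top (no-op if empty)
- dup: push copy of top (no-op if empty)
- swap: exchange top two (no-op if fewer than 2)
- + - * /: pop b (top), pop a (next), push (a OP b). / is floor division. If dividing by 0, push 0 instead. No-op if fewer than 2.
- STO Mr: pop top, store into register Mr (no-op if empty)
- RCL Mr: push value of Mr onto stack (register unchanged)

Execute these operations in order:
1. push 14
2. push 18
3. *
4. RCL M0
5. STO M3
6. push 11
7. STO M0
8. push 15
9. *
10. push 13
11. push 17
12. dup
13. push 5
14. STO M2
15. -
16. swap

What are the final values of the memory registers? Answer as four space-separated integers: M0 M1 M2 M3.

After op 1 (push 14): stack=[14] mem=[0,0,0,0]
After op 2 (push 18): stack=[14,18] mem=[0,0,0,0]
After op 3 (*): stack=[252] mem=[0,0,0,0]
After op 4 (RCL M0): stack=[252,0] mem=[0,0,0,0]
After op 5 (STO M3): stack=[252] mem=[0,0,0,0]
After op 6 (push 11): stack=[252,11] mem=[0,0,0,0]
After op 7 (STO M0): stack=[252] mem=[11,0,0,0]
After op 8 (push 15): stack=[252,15] mem=[11,0,0,0]
After op 9 (*): stack=[3780] mem=[11,0,0,0]
After op 10 (push 13): stack=[3780,13] mem=[11,0,0,0]
After op 11 (push 17): stack=[3780,13,17] mem=[11,0,0,0]
After op 12 (dup): stack=[3780,13,17,17] mem=[11,0,0,0]
After op 13 (push 5): stack=[3780,13,17,17,5] mem=[11,0,0,0]
After op 14 (STO M2): stack=[3780,13,17,17] mem=[11,0,5,0]
After op 15 (-): stack=[3780,13,0] mem=[11,0,5,0]
After op 16 (swap): stack=[3780,0,13] mem=[11,0,5,0]

Answer: 11 0 5 0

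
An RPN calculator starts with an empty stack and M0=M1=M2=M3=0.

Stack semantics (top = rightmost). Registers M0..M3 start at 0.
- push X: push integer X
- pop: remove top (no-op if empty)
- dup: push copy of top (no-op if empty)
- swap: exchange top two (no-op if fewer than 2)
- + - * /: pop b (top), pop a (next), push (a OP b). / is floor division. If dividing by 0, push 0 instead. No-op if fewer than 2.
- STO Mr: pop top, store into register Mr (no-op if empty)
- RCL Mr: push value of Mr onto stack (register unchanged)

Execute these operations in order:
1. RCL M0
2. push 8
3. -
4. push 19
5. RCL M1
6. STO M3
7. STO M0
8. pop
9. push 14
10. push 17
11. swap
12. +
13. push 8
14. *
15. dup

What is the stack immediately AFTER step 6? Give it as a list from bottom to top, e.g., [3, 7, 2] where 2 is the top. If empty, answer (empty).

After op 1 (RCL M0): stack=[0] mem=[0,0,0,0]
After op 2 (push 8): stack=[0,8] mem=[0,0,0,0]
After op 3 (-): stack=[-8] mem=[0,0,0,0]
After op 4 (push 19): stack=[-8,19] mem=[0,0,0,0]
After op 5 (RCL M1): stack=[-8,19,0] mem=[0,0,0,0]
After op 6 (STO M3): stack=[-8,19] mem=[0,0,0,0]

[-8, 19]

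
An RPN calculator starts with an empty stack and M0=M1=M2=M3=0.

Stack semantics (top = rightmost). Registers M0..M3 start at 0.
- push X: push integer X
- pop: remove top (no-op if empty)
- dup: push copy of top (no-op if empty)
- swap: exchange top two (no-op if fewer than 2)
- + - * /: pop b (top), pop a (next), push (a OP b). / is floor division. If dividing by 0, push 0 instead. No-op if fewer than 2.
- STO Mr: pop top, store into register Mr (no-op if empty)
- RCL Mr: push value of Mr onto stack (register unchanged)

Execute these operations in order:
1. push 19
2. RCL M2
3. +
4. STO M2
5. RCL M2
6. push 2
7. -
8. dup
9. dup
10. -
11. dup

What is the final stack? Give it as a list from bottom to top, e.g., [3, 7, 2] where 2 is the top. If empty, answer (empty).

After op 1 (push 19): stack=[19] mem=[0,0,0,0]
After op 2 (RCL M2): stack=[19,0] mem=[0,0,0,0]
After op 3 (+): stack=[19] mem=[0,0,0,0]
After op 4 (STO M2): stack=[empty] mem=[0,0,19,0]
After op 5 (RCL M2): stack=[19] mem=[0,0,19,0]
After op 6 (push 2): stack=[19,2] mem=[0,0,19,0]
After op 7 (-): stack=[17] mem=[0,0,19,0]
After op 8 (dup): stack=[17,17] mem=[0,0,19,0]
After op 9 (dup): stack=[17,17,17] mem=[0,0,19,0]
After op 10 (-): stack=[17,0] mem=[0,0,19,0]
After op 11 (dup): stack=[17,0,0] mem=[0,0,19,0]

Answer: [17, 0, 0]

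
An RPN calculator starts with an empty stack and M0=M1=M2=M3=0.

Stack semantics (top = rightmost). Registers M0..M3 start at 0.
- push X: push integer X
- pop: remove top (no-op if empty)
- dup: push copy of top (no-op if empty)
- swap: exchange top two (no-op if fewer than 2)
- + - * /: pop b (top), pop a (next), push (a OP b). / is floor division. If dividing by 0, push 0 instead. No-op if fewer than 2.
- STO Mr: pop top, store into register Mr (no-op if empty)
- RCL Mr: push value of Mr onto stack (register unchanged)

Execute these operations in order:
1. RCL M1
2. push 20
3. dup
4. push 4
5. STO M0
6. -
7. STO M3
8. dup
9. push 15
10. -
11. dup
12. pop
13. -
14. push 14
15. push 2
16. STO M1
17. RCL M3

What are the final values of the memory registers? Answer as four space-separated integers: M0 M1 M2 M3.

After op 1 (RCL M1): stack=[0] mem=[0,0,0,0]
After op 2 (push 20): stack=[0,20] mem=[0,0,0,0]
After op 3 (dup): stack=[0,20,20] mem=[0,0,0,0]
After op 4 (push 4): stack=[0,20,20,4] mem=[0,0,0,0]
After op 5 (STO M0): stack=[0,20,20] mem=[4,0,0,0]
After op 6 (-): stack=[0,0] mem=[4,0,0,0]
After op 7 (STO M3): stack=[0] mem=[4,0,0,0]
After op 8 (dup): stack=[0,0] mem=[4,0,0,0]
After op 9 (push 15): stack=[0,0,15] mem=[4,0,0,0]
After op 10 (-): stack=[0,-15] mem=[4,0,0,0]
After op 11 (dup): stack=[0,-15,-15] mem=[4,0,0,0]
After op 12 (pop): stack=[0,-15] mem=[4,0,0,0]
After op 13 (-): stack=[15] mem=[4,0,0,0]
After op 14 (push 14): stack=[15,14] mem=[4,0,0,0]
After op 15 (push 2): stack=[15,14,2] mem=[4,0,0,0]
After op 16 (STO M1): stack=[15,14] mem=[4,2,0,0]
After op 17 (RCL M3): stack=[15,14,0] mem=[4,2,0,0]

Answer: 4 2 0 0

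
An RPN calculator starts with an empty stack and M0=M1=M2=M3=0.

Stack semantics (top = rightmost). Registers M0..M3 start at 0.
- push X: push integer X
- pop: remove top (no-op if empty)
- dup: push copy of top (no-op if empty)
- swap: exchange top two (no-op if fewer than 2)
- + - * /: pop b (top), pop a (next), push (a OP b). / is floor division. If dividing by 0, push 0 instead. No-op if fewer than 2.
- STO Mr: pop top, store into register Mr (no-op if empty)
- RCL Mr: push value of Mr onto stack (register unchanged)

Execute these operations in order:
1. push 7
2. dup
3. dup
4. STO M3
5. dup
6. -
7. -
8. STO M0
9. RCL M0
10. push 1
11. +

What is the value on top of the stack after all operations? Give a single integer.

After op 1 (push 7): stack=[7] mem=[0,0,0,0]
After op 2 (dup): stack=[7,7] mem=[0,0,0,0]
After op 3 (dup): stack=[7,7,7] mem=[0,0,0,0]
After op 4 (STO M3): stack=[7,7] mem=[0,0,0,7]
After op 5 (dup): stack=[7,7,7] mem=[0,0,0,7]
After op 6 (-): stack=[7,0] mem=[0,0,0,7]
After op 7 (-): stack=[7] mem=[0,0,0,7]
After op 8 (STO M0): stack=[empty] mem=[7,0,0,7]
After op 9 (RCL M0): stack=[7] mem=[7,0,0,7]
After op 10 (push 1): stack=[7,1] mem=[7,0,0,7]
After op 11 (+): stack=[8] mem=[7,0,0,7]

Answer: 8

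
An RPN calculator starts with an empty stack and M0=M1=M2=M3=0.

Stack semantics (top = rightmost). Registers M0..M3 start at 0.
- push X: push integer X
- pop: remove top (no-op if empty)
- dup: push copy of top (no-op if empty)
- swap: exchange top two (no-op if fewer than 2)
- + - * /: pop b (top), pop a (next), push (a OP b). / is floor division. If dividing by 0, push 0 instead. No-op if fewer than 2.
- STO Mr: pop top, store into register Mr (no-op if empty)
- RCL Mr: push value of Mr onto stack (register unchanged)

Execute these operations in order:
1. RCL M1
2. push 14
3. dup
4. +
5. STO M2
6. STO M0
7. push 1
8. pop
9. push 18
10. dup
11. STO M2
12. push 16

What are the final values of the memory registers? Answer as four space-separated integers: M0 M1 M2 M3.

Answer: 0 0 18 0

Derivation:
After op 1 (RCL M1): stack=[0] mem=[0,0,0,0]
After op 2 (push 14): stack=[0,14] mem=[0,0,0,0]
After op 3 (dup): stack=[0,14,14] mem=[0,0,0,0]
After op 4 (+): stack=[0,28] mem=[0,0,0,0]
After op 5 (STO M2): stack=[0] mem=[0,0,28,0]
After op 6 (STO M0): stack=[empty] mem=[0,0,28,0]
After op 7 (push 1): stack=[1] mem=[0,0,28,0]
After op 8 (pop): stack=[empty] mem=[0,0,28,0]
After op 9 (push 18): stack=[18] mem=[0,0,28,0]
After op 10 (dup): stack=[18,18] mem=[0,0,28,0]
After op 11 (STO M2): stack=[18] mem=[0,0,18,0]
After op 12 (push 16): stack=[18,16] mem=[0,0,18,0]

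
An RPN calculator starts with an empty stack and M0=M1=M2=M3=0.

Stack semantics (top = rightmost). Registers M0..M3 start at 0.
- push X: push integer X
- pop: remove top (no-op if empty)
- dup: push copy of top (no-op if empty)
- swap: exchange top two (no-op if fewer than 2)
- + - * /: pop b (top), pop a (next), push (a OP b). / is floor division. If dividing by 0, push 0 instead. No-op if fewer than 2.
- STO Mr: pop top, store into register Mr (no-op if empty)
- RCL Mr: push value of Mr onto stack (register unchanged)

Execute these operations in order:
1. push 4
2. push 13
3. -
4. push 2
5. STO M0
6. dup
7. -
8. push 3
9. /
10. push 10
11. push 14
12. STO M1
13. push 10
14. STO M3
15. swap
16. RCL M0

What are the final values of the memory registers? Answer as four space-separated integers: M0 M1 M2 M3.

Answer: 2 14 0 10

Derivation:
After op 1 (push 4): stack=[4] mem=[0,0,0,0]
After op 2 (push 13): stack=[4,13] mem=[0,0,0,0]
After op 3 (-): stack=[-9] mem=[0,0,0,0]
After op 4 (push 2): stack=[-9,2] mem=[0,0,0,0]
After op 5 (STO M0): stack=[-9] mem=[2,0,0,0]
After op 6 (dup): stack=[-9,-9] mem=[2,0,0,0]
After op 7 (-): stack=[0] mem=[2,0,0,0]
After op 8 (push 3): stack=[0,3] mem=[2,0,0,0]
After op 9 (/): stack=[0] mem=[2,0,0,0]
After op 10 (push 10): stack=[0,10] mem=[2,0,0,0]
After op 11 (push 14): stack=[0,10,14] mem=[2,0,0,0]
After op 12 (STO M1): stack=[0,10] mem=[2,14,0,0]
After op 13 (push 10): stack=[0,10,10] mem=[2,14,0,0]
After op 14 (STO M3): stack=[0,10] mem=[2,14,0,10]
After op 15 (swap): stack=[10,0] mem=[2,14,0,10]
After op 16 (RCL M0): stack=[10,0,2] mem=[2,14,0,10]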